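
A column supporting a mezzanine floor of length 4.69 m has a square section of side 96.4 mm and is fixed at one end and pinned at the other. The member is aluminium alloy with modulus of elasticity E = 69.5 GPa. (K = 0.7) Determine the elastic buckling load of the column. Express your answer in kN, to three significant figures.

I = a⁴/12 = 96.4⁴/12 = 7.197×10^6 mm⁴
I = 7.197×10^6 mm⁴ = 7.197×10^-6 m⁴
Effective length L_e = K·L = 0.7 × 4.69 = 3.283 m
P_cr = π²EI / L_e² = π² × 69.5×10⁹ × 7.197×10^-6 / 3.283² = 4.580×10^5 N

P_cr ≈ 458 kN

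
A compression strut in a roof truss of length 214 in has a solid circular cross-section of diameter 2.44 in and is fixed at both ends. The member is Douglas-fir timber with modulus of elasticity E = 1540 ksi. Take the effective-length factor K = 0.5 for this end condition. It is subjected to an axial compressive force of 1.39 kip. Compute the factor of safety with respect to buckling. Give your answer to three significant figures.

n ≈ 1.66

I = πd⁴/64 = π×2.44⁴/64 = 1.740 in⁴
Effective length L_e = K·L = 0.5 × 214 = 107.0 in
P_cr = π²EI / L_e² = π² × 1540×10³ × 1.740 / 107.0² = 2.310×10^3 lb
Factor of safety n = P_cr / P = 2.3098 / 1.39 = 1.66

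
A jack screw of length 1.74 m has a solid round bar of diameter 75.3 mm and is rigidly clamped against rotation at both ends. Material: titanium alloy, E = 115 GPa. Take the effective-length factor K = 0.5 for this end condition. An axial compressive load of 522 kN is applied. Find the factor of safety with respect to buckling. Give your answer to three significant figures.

n ≈ 4.53

I = πd⁴/64 = π×75.3⁴/64 = 1.578×10^6 mm⁴
I = 1.578×10^6 mm⁴ = 1.578×10^-6 m⁴
Effective length L_e = K·L = 0.5 × 1.74 = 0.8700 m
P_cr = π²EI / L_e² = π² × 115×10⁹ × 1.578×10^-6 / 0.8700² = 2.367×10^6 N
Factor of safety n = P_cr / P = 2366.5 / 522 = 4.53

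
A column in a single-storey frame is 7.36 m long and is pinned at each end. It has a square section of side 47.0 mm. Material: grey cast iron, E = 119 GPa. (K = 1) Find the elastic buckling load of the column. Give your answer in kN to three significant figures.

P_cr ≈ 8.82 kN

I = a⁴/12 = 47.0⁴/12 = 4.066×10^5 mm⁴
I = 4.066×10^5 mm⁴ = 4.066×10^-7 m⁴
Effective length L_e = K·L = 1 × 7.36 = 7.360 m
P_cr = π²EI / L_e² = π² × 119×10⁹ × 4.066×10^-7 / 7.360² = 8.817×10^3 N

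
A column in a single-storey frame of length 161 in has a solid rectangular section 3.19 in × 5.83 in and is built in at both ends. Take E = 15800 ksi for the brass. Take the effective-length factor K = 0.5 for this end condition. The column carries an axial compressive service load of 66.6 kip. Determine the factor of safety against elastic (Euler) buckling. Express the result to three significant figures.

n ≈ 5.70

Buckling occurs about the weak axis: I_min = h·b³/12 with b = 3.19 in (the shorter side).
I_min = 5.83×3.19³/12 = 15.77 in⁴
Effective length L_e = K·L = 0.5 × 161 = 80.50 in
P_cr = π²EI / L_e² = π² × 15800×10³ × 15.77 / 80.50² = 3.795×10^5 lb
Factor of safety n = P_cr / P = 379.51 / 66.6 = 5.70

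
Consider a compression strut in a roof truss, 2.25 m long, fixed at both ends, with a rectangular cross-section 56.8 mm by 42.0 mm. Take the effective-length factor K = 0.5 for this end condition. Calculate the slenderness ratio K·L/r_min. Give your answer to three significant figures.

λ ≈ 92.8

Buckling occurs about the weak axis: I_min = h·b³/12 with b = 42.0 mm (the shorter side).
I_min = 56.8×42.0³/12 = 3.507×10^5 mm⁴
A = 2.386×10^3 mm²;  r_min = √(I/A) = √(3.507×10^5/2.386×10^3) = 12.12 mm
L_e = K·L = 0.5 × 2.25 m = 1.125 m = 1125.0 mm
λ = L_e / r_min = 1125.0 / 12.12 = 92.8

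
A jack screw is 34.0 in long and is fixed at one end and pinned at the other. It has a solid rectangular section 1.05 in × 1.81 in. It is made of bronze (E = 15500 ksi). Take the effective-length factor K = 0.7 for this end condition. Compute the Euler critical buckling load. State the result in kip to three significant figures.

Buckling occurs about the weak axis: I_min = h·b³/12 with b = 1.05 in (the shorter side).
I_min = 1.81×1.05³/12 = 0.1746 in⁴
Effective length L_e = K·L = 0.7 × 34.0 = 23.80 in
P_cr = π²EI / L_e² = π² × 15500×10³ × 0.1746 / 23.80² = 4.716×10^4 lb

P_cr ≈ 47.2 kip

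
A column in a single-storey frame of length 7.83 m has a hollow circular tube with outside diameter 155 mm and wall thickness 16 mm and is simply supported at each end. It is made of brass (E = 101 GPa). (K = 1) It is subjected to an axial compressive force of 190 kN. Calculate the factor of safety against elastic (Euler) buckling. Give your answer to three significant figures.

n ≈ 1.46

Inner diameter d_i = 155 − 2×16 = 123.0 mm
I = π(d_o⁴ − d_i⁴)/64 = π(155⁴ − 123.0⁴)/64 = 1.710×10^7 mm⁴
I = 1.710×10^7 mm⁴ = 1.710×10^-5 m⁴
Effective length L_e = K·L = 1 × 7.83 = 7.830 m
P_cr = π²EI / L_e² = π² × 101×10⁹ × 1.710×10^-5 / 7.830² = 2.780×10^5 N
Factor of safety n = P_cr / P = 278.00 / 190 = 1.46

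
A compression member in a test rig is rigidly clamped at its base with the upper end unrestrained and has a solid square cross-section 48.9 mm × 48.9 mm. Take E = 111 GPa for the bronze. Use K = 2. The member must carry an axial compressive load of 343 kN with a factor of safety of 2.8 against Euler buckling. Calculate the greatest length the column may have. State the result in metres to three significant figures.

I = a⁴/12 = 48.9⁴/12 = 4.765×10^5 mm⁴
I = 4.765×10^-7 m⁴
Required critical load P_cr = n·P = 2.8 × 343 = 960.4 kN = 9.604×10^5 N
From P_cr = π²EI/(K·L)²:  L = (1/K)·√(π²EI/P_cr) = (1/2)·√(π²×1.11×10^11×4.765×10^-7/9.604×10^5)
L = 0.369 m

L_max ≈ 0.369 m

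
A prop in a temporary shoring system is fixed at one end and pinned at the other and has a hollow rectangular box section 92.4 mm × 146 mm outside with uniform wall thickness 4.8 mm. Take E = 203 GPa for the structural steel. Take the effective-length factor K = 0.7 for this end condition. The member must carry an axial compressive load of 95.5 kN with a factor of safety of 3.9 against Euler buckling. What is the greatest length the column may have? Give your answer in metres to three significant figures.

Inner dimensions: h_i = 146 − 2×4.8 = 136.4 mm, b_i = 92.4 − 2×4.8 = 82.80 mm
Weak-axis I_min = (h_o·b_o³ − h_i·b_i³)/12 with b_o = 92.4, b_i = 82.80 mm (shorter outer/inner sides).
I_min = (146×92.4³ − 136.4×82.80³)/12 = 3.146×10^6 mm⁴
I = 3.146×10^-6 m⁴
Required critical load P_cr = n·P = 3.9 × 95.5 = 372.4 kN = 3.724×10^5 N
From P_cr = π²EI/(K·L)²:  L = (1/K)·√(π²EI/P_cr) = (1/0.7)·√(π²×2.03×10^11×3.146×10^-6/3.724×10^5)
L = 5.88 m

L_max ≈ 5.88 m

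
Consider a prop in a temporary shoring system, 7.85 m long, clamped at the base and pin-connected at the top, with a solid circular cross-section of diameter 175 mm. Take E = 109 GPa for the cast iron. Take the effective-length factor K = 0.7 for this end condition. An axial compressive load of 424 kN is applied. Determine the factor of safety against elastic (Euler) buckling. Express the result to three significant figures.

n ≈ 3.87

I = πd⁴/64 = π×175⁴/64 = 4.604×10^7 mm⁴
I = 4.604×10^7 mm⁴ = 4.604×10^-5 m⁴
Effective length L_e = K·L = 0.7 × 7.85 = 5.495 m
P_cr = π²EI / L_e² = π² × 109×10⁹ × 4.604×10^-5 / 5.495² = 1.640×10^6 N
Factor of safety n = P_cr / P = 1640.3 / 424 = 3.87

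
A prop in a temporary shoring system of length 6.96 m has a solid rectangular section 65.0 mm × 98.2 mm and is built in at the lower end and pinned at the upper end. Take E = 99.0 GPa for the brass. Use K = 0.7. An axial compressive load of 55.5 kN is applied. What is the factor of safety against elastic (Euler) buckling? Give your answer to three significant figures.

n ≈ 1.67

Buckling occurs about the weak axis: I_min = h·b³/12 with b = 65.0 mm (the shorter side).
I_min = 98.2×65.0³/12 = 2.247×10^6 mm⁴
I = 2.247×10^6 mm⁴ = 2.247×10^-6 m⁴
Effective length L_e = K·L = 0.7 × 6.96 = 4.872 m
P_cr = π²EI / L_e² = π² × 99.0×10⁹ × 2.247×10^-6 / 4.872² = 9.251×10^4 N
Factor of safety n = P_cr / P = 92.510 / 55.5 = 1.67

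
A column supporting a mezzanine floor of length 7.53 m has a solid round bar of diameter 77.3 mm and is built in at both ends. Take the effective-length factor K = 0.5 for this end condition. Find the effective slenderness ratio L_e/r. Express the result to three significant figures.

λ ≈ 195

For a solid circle r = d/4 = 77.3/4 = 19.32 mm
L_e = K·L = 0.5 × 7.53 m = 3.765 m = 3765.0 mm
λ = L_e / r_min = 3765.0 / 19.32 = 195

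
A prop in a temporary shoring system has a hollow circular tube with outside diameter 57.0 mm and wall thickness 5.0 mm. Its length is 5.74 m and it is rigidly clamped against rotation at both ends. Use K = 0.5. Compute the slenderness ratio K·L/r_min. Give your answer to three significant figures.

λ ≈ 155

Inner diameter d_i = 57.0 − 2×5.0 = 47.00 mm
I = π(d_o⁴ − d_i⁴)/64 = π(57.0⁴ − 47.00⁴)/64 = 2.786×10^5 mm⁴
A = 816.8 mm²;  r_min = √(I/A) = √(2.786×10^5/816.8) = 18.47 mm
L_e = K·L = 0.5 × 5.74 m = 2.870 m = 2870.0 mm
λ = L_e / r_min = 2870.0 / 18.47 = 155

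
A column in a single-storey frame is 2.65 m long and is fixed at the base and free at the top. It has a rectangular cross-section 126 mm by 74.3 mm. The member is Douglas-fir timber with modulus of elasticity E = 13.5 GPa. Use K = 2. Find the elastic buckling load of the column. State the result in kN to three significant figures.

P_cr ≈ 20.4 kN

Buckling occurs about the weak axis: I_min = h·b³/12 with b = 74.3 mm (the shorter side).
I_min = 126×74.3³/12 = 4.307×10^6 mm⁴
I = 4.307×10^6 mm⁴ = 4.307×10^-6 m⁴
Effective length L_e = K·L = 2 × 2.65 = 5.300 m
P_cr = π²EI / L_e² = π² × 13.5×10⁹ × 4.307×10^-6 / 5.300² = 2.043×10^4 N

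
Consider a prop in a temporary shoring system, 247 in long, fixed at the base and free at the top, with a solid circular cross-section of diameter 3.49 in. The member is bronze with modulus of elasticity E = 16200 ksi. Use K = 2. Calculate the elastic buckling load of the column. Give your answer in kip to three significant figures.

P_cr ≈ 4.77 kip

I = πd⁴/64 = π×3.49⁴/64 = 7.282 in⁴
Effective length L_e = K·L = 2 × 247 = 494.0 in
P_cr = π²EI / L_e² = π² × 16200×10³ × 7.282 / 494.0² = 4.771×10^3 lb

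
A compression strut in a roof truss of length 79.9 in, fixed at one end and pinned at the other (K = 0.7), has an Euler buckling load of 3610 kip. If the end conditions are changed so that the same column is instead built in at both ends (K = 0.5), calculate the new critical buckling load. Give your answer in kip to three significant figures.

P_cr ≈ 7080 kip

P_cr ∝ 1/K², so P_cr,new = P_cr,old × (K_old/K_new)² = 3610 × (0.7/0.5)²
= 3610 × 1.960 = 7080 kip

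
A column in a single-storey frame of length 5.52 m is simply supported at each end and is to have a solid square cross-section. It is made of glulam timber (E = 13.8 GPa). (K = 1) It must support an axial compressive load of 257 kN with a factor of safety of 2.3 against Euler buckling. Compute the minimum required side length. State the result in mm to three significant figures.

a ≈ 200 mm

Required P_cr = n·P = 2.3 × 257 = 591.1 kN
L_e = K·L = 1 × 5.52 = 5.520 m
Required I = P_cr·L_e²/(π²E) = 5.911×10^5 × 5.520² / (π² × 1.38×10^10) = 1.322×10^-4 m⁴
I_req = 1.322×10^8 mm⁴
Solid square: I = a⁴/12  ⇒  a = (12I)^(1/4) = (12×1.322×10^8)^(1/4) = 200 mm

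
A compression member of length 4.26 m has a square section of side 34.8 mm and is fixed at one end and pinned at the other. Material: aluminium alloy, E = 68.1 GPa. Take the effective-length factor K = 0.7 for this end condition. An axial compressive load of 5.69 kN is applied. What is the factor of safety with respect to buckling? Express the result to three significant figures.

I = a⁴/12 = 34.8⁴/12 = 1.222×10^5 mm⁴
I = 1.222×10^5 mm⁴ = 1.222×10^-7 m⁴
Effective length L_e = K·L = 0.7 × 4.26 = 2.982 m
P_cr = π²EI / L_e² = π² × 68.1×10⁹ × 1.222×10^-7 / 2.982² = 9.238×10^3 N
Factor of safety n = P_cr / P = 9.2378 / 5.69 = 1.62

n ≈ 1.62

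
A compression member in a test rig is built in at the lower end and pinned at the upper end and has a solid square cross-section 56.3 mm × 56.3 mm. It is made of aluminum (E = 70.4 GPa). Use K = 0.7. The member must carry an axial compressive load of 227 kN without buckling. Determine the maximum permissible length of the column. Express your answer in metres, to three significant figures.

I = a⁴/12 = 56.3⁴/12 = 8.372×10^5 mm⁴
I = 8.372×10^-7 m⁴
At the buckling limit P_cr = P = 2.270×10^5 N
From P_cr = π²EI/(K·L)²:  L = (1/K)·√(π²EI/P_cr) = (1/0.7)·√(π²×7.04×10^10×8.372×10^-7/2.270×10^5)
L = 2.29 m

L_max ≈ 2.29 m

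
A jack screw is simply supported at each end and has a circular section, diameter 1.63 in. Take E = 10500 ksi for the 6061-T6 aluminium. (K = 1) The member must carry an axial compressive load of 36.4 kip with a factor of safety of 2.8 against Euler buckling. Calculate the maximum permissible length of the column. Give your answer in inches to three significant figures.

I = πd⁴/64 = π×1.63⁴/64 = 0.3465 in⁴
Required critical load P_cr = n·P = 2.8 × 36.4 = 101.9 kip = 1.019×10^5 lb
From P_cr = π²EI/(K·L)²:  L = (1/K)·√(π²EI/P_cr) = (1/1)·√(π²×1.05×10^7×0.3465/1.019×10^5)
L = 18.8 in

L_max ≈ 18.8 in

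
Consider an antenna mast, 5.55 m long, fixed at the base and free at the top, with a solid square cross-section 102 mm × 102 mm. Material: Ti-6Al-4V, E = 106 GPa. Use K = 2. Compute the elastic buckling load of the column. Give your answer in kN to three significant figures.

I = a⁴/12 = 102⁴/12 = 9.020×10^6 mm⁴
I = 9.020×10^6 mm⁴ = 9.020×10^-6 m⁴
Effective length L_e = K·L = 2 × 5.55 = 11.10 m
P_cr = π²EI / L_e² = π² × 106×10⁹ × 9.020×10^-6 / 11.10² = 7.659×10^4 N

P_cr ≈ 76.6 kN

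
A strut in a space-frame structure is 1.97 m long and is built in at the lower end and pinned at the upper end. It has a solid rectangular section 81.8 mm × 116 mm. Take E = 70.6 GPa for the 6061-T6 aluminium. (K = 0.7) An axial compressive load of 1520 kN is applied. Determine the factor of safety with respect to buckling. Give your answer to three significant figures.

n ≈ 1.28

Buckling occurs about the weak axis: I_min = h·b³/12 with b = 81.8 mm (the shorter side).
I_min = 116×81.8³/12 = 5.291×10^6 mm⁴
I = 5.291×10^6 mm⁴ = 5.291×10^-6 m⁴
Effective length L_e = K·L = 0.7 × 1.97 = 1.379 m
P_cr = π²EI / L_e² = π² × 70.6×10⁹ × 5.291×10^-6 / 1.379² = 1.939×10^6 N
Factor of safety n = P_cr / P = 1938.7 / 1520 = 1.28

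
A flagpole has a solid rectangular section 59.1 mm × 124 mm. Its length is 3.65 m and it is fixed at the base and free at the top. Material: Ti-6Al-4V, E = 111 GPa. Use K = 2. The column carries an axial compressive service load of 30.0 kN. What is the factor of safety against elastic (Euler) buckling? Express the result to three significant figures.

Buckling occurs about the weak axis: I_min = h·b³/12 with b = 59.1 mm (the shorter side).
I_min = 124×59.1³/12 = 2.133×10^6 mm⁴
I = 2.133×10^6 mm⁴ = 2.133×10^-6 m⁴
Effective length L_e = K·L = 2 × 3.65 = 7.300 m
P_cr = π²EI / L_e² = π² × 111×10⁹ × 2.133×10^-6 / 7.300² = 4.385×10^4 N
Factor of safety n = P_cr / P = 43.851 / 30.0 = 1.46

n ≈ 1.46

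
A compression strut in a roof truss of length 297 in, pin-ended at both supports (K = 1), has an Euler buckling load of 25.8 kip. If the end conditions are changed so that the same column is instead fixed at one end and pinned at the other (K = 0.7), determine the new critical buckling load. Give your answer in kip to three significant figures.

P_cr ≈ 52.7 kip

P_cr ∝ 1/K², so P_cr,new = P_cr,old × (K_old/K_new)² = 25.8 × (1/0.7)²
= 25.8 × 2.041 = 52.7 kip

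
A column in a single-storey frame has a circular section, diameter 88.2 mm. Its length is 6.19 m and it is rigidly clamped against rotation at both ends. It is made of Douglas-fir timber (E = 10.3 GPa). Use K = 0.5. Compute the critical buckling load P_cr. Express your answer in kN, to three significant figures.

I = πd⁴/64 = π×88.2⁴/64 = 2.971×10^6 mm⁴
I = 2.971×10^6 mm⁴ = 2.971×10^-6 m⁴
Effective length L_e = K·L = 0.5 × 6.19 = 3.095 m
P_cr = π²EI / L_e² = π² × 10.3×10⁹ × 2.971×10^-6 / 3.095² = 3.153×10^4 N

P_cr ≈ 31.5 kN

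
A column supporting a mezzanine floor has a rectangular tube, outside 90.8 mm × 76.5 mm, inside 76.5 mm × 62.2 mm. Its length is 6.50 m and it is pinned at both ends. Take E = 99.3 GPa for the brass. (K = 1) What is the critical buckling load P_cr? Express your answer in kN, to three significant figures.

P_cr ≈ 43.0 kN

Weak-axis I_min = (h_o·b_o³ − h_i·b_i³)/12 with b_o = 76.5, b_i = 62.20 mm (shorter outer/inner sides).
I_min = (90.8×76.5³ − 76.50×62.20³)/12 = 1.853×10^6 mm⁴
I = 1.853×10^6 mm⁴ = 1.853×10^-6 m⁴
Effective length L_e = K·L = 1 × 6.50 = 6.500 m
P_cr = π²EI / L_e² = π² × 99.3×10⁹ × 1.853×10^-6 / 6.500² = 4.299×10^4 N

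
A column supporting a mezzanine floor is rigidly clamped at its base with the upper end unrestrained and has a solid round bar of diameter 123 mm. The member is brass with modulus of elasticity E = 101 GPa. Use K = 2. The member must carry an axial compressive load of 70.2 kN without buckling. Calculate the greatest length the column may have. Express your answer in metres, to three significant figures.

I = πd⁴/64 = π×123⁴/64 = 1.124×10^7 mm⁴
I = 1.124×10^-5 m⁴
At the buckling limit P_cr = P = 7.020×10^4 N
From P_cr = π²EI/(K·L)²:  L = (1/K)·√(π²EI/P_cr) = (1/2)·√(π²×1.01×10^11×1.124×10^-5/7.020×10^4)
L = 6.32 m

L_max ≈ 6.32 m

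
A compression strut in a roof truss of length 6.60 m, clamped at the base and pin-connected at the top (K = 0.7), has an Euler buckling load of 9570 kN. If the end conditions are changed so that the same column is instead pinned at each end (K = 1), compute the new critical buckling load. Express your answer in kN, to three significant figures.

P_cr ≈ 4690 kN

P_cr ∝ 1/K², so P_cr,new = P_cr,old × (K_old/K_new)² = 9570 × (0.7/1)²
= 9570 × 0.4900 = 4690 kN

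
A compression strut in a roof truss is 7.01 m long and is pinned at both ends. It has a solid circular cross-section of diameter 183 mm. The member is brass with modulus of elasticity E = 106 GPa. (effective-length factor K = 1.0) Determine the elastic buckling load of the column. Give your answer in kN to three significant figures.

I = πd⁴/64 = π×183⁴/64 = 5.505×10^7 mm⁴
I = 5.505×10^7 mm⁴ = 5.505×10^-5 m⁴
Effective length L_e = K·L = 1 × 7.01 = 7.010 m
P_cr = π²EI / L_e² = π² × 106×10⁹ × 5.505×10^-5 / 7.010² = 1.172×10^6 N

P_cr ≈ 1170 kN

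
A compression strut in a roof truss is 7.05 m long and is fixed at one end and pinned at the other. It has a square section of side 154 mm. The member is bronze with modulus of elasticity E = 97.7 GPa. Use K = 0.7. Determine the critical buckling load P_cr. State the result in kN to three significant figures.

P_cr ≈ 1860 kN

I = a⁴/12 = 154⁴/12 = 4.687×10^7 mm⁴
I = 4.687×10^7 mm⁴ = 4.687×10^-5 m⁴
Effective length L_e = K·L = 0.7 × 7.05 = 4.935 m
P_cr = π²EI / L_e² = π² × 97.7×10⁹ × 4.687×10^-5 / 4.935² = 1.856×10^6 N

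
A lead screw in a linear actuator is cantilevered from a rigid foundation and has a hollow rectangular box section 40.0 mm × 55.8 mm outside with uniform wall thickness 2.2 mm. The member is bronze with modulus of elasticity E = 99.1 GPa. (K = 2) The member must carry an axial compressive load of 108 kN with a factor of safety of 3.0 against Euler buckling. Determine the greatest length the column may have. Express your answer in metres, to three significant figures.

L_max ≈ 0.281 m

Inner dimensions: h_i = 55.8 − 2×2.2 = 51.40 mm, b_i = 40.0 − 2×2.2 = 35.60 mm
Weak-axis I_min = (h_o·b_o³ − h_i·b_i³)/12 with b_o = 40.0, b_i = 35.60 mm (shorter outer/inner sides).
I_min = (55.8×40.0³ − 51.40×35.60³)/12 = 1.043×10^5 mm⁴
I = 1.043×10^-7 m⁴
Required critical load P_cr = n·P = 3.0 × 108 = 324.0 kN = 3.240×10^5 N
From P_cr = π²EI/(K·L)²:  L = (1/K)·√(π²EI/P_cr) = (1/2)·√(π²×9.91×10^10×1.043×10^-7/3.240×10^5)
L = 0.281 m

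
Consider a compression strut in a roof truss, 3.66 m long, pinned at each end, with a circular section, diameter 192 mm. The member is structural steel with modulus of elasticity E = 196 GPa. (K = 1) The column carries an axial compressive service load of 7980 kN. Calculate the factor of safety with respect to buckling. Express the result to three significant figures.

I = πd⁴/64 = π×192⁴/64 = 6.671×10^7 mm⁴
I = 6.671×10^7 mm⁴ = 6.671×10^-5 m⁴
Effective length L_e = K·L = 1 × 3.66 = 3.660 m
P_cr = π²EI / L_e² = π² × 196×10⁹ × 6.671×10^-5 / 3.660² = 9.633×10^6 N
Factor of safety n = P_cr / P = 9633.2 / 7980 = 1.21

n ≈ 1.21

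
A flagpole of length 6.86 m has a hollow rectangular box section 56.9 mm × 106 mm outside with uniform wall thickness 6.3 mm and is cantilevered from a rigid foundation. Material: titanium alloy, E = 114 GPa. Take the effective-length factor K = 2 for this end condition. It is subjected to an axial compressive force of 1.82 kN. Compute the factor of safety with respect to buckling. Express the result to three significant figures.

Inner dimensions: h_i = 106 − 2×6.3 = 93.40 mm, b_i = 56.9 − 2×6.3 = 44.30 mm
Weak-axis I_min = (h_o·b_o³ − h_i·b_i³)/12 with b_o = 56.9, b_i = 44.30 mm (shorter outer/inner sides).
I_min = (106×56.9³ − 93.40×44.30³)/12 = 9.506×10^5 mm⁴
I = 9.506×10^5 mm⁴ = 9.506×10^-7 m⁴
Effective length L_e = K·L = 2 × 6.86 = 13.72 m
P_cr = π²EI / L_e² = π² × 114×10⁹ × 9.506×10^-7 / 13.72² = 5.682×10^3 N
Factor of safety n = P_cr / P = 5.6819 / 1.82 = 3.12

n ≈ 3.12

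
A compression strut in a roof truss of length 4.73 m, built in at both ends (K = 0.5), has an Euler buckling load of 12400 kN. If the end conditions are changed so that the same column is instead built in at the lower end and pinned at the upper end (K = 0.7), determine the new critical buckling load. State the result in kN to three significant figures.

P_cr ≈ 6330 kN

P_cr ∝ 1/K², so P_cr,new = P_cr,old × (K_old/K_new)² = 12400 × (0.5/0.7)²
= 12400 × 0.5102 = 6330 kN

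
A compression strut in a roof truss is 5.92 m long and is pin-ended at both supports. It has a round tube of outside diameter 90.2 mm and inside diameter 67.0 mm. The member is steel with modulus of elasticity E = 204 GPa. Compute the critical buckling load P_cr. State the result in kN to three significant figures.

d_o = 90.2 mm, d_i = 67.0 mm
I = π(d_o⁴ − d_i⁴)/64 = π(90.2⁴ − 67.00⁴)/64 = 2.260×10^6 mm⁴
I = 2.260×10^6 mm⁴ = 2.260×10^-6 m⁴
Effective length L_e = K·L = 1 × 5.92 = 5.920 m
P_cr = π²EI / L_e² = π² × 204×10⁹ × 2.260×10^-6 / 5.920² = 1.298×10^5 N

P_cr ≈ 130 kN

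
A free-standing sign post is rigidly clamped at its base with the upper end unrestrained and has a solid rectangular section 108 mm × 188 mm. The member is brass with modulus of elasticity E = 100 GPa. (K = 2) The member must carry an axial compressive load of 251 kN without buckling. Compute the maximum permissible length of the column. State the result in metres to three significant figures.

L_max ≈ 4.40 m

Buckling occurs about the weak axis: I_min = h·b³/12 with b = 108 mm (the shorter side).
I_min = 188×108³/12 = 1.974×10^7 mm⁴
I = 1.974×10^-5 m⁴
At the buckling limit P_cr = P = 2.510×10^5 N
From P_cr = π²EI/(K·L)²:  L = (1/K)·√(π²EI/P_cr) = (1/2)·√(π²×1.00×10^11×1.974×10^-5/2.510×10^5)
L = 4.40 m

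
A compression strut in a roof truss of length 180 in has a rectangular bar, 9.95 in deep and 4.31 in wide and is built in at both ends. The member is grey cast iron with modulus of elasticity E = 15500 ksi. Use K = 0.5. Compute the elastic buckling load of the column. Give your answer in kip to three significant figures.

Buckling occurs about the weak axis: I_min = h·b³/12 with b = 4.31 in (the shorter side).
I_min = 9.95×4.31³/12 = 66.39 in⁴
Effective length L_e = K·L = 0.5 × 180 = 90.00 in
P_cr = π²EI / L_e² = π² × 15500×10³ × 66.39 / 90.00² = 1.254×10^6 lb

P_cr ≈ 1250 kip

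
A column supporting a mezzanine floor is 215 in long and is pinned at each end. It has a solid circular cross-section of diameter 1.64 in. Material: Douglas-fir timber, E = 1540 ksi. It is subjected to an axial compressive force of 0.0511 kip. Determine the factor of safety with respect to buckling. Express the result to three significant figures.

n ≈ 2.28

I = πd⁴/64 = π×1.64⁴/64 = 0.3551 in⁴
Effective length L_e = K·L = 1 × 215 = 215.0 in
P_cr = π²EI / L_e² = π² × 1540×10³ × 0.3551 / 215.0² = 116.8 lb
Factor of safety n = P_cr / P = 0.11676 / 0.0511 = 2.28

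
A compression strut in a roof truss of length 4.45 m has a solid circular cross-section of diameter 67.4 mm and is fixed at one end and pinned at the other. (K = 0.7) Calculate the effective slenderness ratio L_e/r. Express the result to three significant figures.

λ ≈ 185

For a solid circle r = d/4 = 67.4/4 = 16.85 mm
L_e = K·L = 0.7 × 4.45 m = 3.115 m = 3115.0 mm
λ = L_e / r_min = 3115.0 / 16.85 = 185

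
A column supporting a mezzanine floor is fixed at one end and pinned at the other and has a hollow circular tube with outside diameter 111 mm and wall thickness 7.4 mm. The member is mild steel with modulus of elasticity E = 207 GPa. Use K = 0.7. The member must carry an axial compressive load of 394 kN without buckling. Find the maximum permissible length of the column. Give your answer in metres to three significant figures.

Inner diameter d_i = 111 − 2×7.4 = 96.20 mm
I = π(d_o⁴ − d_i⁴)/64 = π(111⁴ − 96.20⁴)/64 = 3.248×10^6 mm⁴
I = 3.248×10^-6 m⁴
At the buckling limit P_cr = P = 3.940×10^5 N
From P_cr = π²EI/(K·L)²:  L = (1/K)·√(π²EI/P_cr) = (1/0.7)·√(π²×2.07×10^11×3.248×10^-6/3.940×10^5)
L = 5.86 m

L_max ≈ 5.86 m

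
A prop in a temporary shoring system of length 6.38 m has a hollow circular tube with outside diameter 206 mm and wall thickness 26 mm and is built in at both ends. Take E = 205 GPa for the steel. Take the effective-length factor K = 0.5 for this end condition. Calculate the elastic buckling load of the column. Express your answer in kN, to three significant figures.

Inner diameter d_i = 206 − 2×26 = 154.0 mm
I = π(d_o⁴ − d_i⁴)/64 = π(206⁴ − 154.0⁴)/64 = 6.079×10^7 mm⁴
I = 6.079×10^7 mm⁴ = 6.079×10^-5 m⁴
Effective length L_e = K·L = 0.5 × 6.38 = 3.190 m
P_cr = π²EI / L_e² = π² × 205×10⁹ × 6.079×10^-5 / 3.190² = 1.209×10^7 N

P_cr ≈ 12100 kN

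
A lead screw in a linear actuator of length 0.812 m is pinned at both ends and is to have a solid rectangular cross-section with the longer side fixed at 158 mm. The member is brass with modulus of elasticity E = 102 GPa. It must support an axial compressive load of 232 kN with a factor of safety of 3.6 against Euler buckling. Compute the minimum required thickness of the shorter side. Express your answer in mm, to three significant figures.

Required P_cr = n·P = 3.6 × 232 = 835.2 kN
L_e = K·L = 1 × 0.812 = 0.8120 m
Required I = P_cr·L_e²/(π²E) = 8.352×10^5 × 0.8120² / (π² × 1.02×10^11) = 5.470×10^-7 m⁴
I_req = 5.470×10^5 mm⁴
Rectangle, weak axis: I_min = h·b³/12 with h = 158 mm fixed  ⇒  b = (12I/h)^(1/3) = 34.6 mm

b ≈ 34.6 mm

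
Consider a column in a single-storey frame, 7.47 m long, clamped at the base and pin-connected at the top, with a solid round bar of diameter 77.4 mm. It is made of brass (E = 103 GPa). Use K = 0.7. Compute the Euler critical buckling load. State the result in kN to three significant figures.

P_cr ≈ 65.5 kN

I = πd⁴/64 = π×77.4⁴/64 = 1.762×10^6 mm⁴
I = 1.762×10^6 mm⁴ = 1.762×10^-6 m⁴
Effective length L_e = K·L = 0.7 × 7.47 = 5.229 m
P_cr = π²EI / L_e² = π² × 103×10⁹ × 1.762×10^-6 / 5.229² = 6.550×10^4 N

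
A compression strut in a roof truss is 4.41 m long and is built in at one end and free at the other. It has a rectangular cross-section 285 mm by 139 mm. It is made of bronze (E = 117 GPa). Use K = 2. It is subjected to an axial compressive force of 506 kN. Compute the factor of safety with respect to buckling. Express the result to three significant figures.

Buckling occurs about the weak axis: I_min = h·b³/12 with b = 139 mm (the shorter side).
I_min = 285×139³/12 = 6.378×10^7 mm⁴
I = 6.378×10^7 mm⁴ = 6.378×10^-5 m⁴
Effective length L_e = K·L = 2 × 4.41 = 8.820 m
P_cr = π²EI / L_e² = π² × 117×10⁹ × 6.378×10^-5 / 8.820² = 9.468×10^5 N
Factor of safety n = P_cr / P = 946.80 / 506 = 1.87

n ≈ 1.87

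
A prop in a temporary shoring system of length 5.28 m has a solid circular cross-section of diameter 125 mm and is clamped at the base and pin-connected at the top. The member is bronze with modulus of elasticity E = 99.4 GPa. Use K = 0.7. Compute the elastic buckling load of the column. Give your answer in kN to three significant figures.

I = πd⁴/64 = π×125⁴/64 = 1.198×10^7 mm⁴
I = 1.198×10^7 mm⁴ = 1.198×10^-5 m⁴
Effective length L_e = K·L = 0.7 × 5.28 = 3.696 m
P_cr = π²EI / L_e² = π² × 99.4×10⁹ × 1.198×10^-5 / 3.696² = 8.607×10^5 N

P_cr ≈ 861 kN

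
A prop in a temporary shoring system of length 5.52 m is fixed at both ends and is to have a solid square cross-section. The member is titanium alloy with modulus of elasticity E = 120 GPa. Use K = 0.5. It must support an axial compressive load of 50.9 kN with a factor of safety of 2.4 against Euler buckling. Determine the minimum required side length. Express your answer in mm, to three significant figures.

a ≈ 55.4 mm

Required P_cr = n·P = 2.4 × 50.9 = 122.2 kN
L_e = K·L = 0.5 × 5.52 = 2.760 m
Required I = P_cr·L_e²/(π²E) = 1.222×10^5 × 2.760² / (π² × 1.20×10^11) = 7.857×10^-7 m⁴
I_req = 7.857×10^5 mm⁴
Solid square: I = a⁴/12  ⇒  a = (12I)^(1/4) = (12×7.857×10^5)^(1/4) = 55.4 mm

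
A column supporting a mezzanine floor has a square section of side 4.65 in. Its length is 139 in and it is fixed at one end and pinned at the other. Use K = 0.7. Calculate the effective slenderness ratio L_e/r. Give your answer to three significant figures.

λ ≈ 72.5

For a square r = a/√12 = 4.65/√12 = 1.342 in
L_e = K·L = 0.7 × 139 = 97.30 in
λ = L_e / r_min = 97.300 / 1.342 = 72.5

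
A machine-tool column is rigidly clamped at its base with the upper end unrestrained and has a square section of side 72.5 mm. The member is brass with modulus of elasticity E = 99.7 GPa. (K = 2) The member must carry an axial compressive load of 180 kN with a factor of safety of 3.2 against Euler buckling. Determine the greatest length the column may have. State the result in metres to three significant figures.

I = a⁴/12 = 72.5⁴/12 = 2.302×10^6 mm⁴
I = 2.302×10^-6 m⁴
Required critical load P_cr = n·P = 3.2 × 180 = 576.0 kN = 5.760×10^5 N
From P_cr = π²EI/(K·L)²:  L = (1/K)·√(π²EI/P_cr) = (1/2)·√(π²×9.97×10^10×2.302×10^-6/5.760×10^5)
L = 0.992 m

L_max ≈ 0.992 m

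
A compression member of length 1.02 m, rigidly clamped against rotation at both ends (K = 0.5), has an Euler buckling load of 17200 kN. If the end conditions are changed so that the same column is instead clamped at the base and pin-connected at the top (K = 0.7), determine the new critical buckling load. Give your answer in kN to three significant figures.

P_cr ≈ 8780 kN

P_cr ∝ 1/K², so P_cr,new = P_cr,old × (K_old/K_new)² = 17200 × (0.5/0.7)²
= 17200 × 0.5102 = 8780 kN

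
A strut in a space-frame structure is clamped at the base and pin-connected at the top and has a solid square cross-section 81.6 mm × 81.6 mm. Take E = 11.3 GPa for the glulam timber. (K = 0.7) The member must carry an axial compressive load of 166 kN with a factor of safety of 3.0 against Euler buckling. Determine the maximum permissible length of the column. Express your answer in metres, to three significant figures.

L_max ≈ 1.30 m

I = a⁴/12 = 81.6⁴/12 = 3.695×10^6 mm⁴
I = 3.695×10^-6 m⁴
Required critical load P_cr = n·P = 3.0 × 166 = 498.0 kN = 4.980×10^5 N
From P_cr = π²EI/(K·L)²:  L = (1/K)·√(π²EI/P_cr) = (1/0.7)·√(π²×1.13×10^10×3.695×10^-6/4.980×10^5)
L = 1.30 m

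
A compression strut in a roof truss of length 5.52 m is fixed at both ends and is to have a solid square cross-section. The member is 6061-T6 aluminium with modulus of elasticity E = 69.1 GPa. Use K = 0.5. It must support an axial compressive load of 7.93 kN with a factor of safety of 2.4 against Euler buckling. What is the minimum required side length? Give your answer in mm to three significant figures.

Required P_cr = n·P = 2.4 × 7.93 = 19.03 kN
L_e = K·L = 0.5 × 5.52 = 2.760 m
Required I = P_cr·L_e²/(π²E) = 1.903×10^4 × 2.760² / (π² × 6.91×10^10) = 2.126×10^-7 m⁴
I_req = 2.126×10^5 mm⁴
Solid square: I = a⁴/12  ⇒  a = (12I)^(1/4) = (12×2.126×10^5)^(1/4) = 40.0 mm

a ≈ 40.0 mm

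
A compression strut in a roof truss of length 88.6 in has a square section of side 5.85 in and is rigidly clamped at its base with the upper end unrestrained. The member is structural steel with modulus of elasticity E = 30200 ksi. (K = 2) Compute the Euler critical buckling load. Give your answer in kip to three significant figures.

I = a⁴/12 = 5.85⁴/12 = 97.60 in⁴
Effective length L_e = K·L = 2 × 88.6 = 177.2 in
P_cr = π²EI / L_e² = π² × 30200×10³ × 97.60 / 177.2² = 9.264×10^5 lb

P_cr ≈ 926 kip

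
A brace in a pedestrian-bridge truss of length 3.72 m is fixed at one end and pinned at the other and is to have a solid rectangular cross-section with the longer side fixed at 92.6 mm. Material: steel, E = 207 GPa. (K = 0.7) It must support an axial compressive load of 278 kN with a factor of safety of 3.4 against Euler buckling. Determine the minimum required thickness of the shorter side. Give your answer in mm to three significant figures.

b ≈ 74.1 mm

Required P_cr = n·P = 3.4 × 278 = 945.2 kN
L_e = K·L = 0.7 × 3.72 = 2.604 m
Required I = P_cr·L_e²/(π²E) = 9.452×10^5 × 2.604² / (π² × 2.07×10^11) = 3.137×10^-6 m⁴
I_req = 3.137×10^6 mm⁴
Rectangle, weak axis: I_min = h·b³/12 with h = 92.6 mm fixed  ⇒  b = (12I/h)^(1/3) = 74.1 mm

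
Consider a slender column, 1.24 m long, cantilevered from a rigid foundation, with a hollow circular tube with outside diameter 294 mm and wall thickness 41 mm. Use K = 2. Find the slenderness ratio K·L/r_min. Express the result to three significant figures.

λ ≈ 27.4

Inner diameter d_i = 294 − 2×41 = 212.0 mm
I = π(d_o⁴ − d_i⁴)/64 = π(294⁴ − 212.0⁴)/64 = 2.676×10^8 mm⁴
A = 3.259×10^4 mm²;  r_min = √(I/A) = √(2.676×10^8/3.259×10^4) = 90.62 mm
L_e = K·L = 2 × 1.24 m = 2.480 m = 2480.0 mm
λ = L_e / r_min = 2480.0 / 90.62 = 27.4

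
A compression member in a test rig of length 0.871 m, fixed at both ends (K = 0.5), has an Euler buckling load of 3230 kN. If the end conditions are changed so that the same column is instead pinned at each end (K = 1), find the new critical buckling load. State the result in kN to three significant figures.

P_cr ∝ 1/K², so P_cr,new = P_cr,old × (K_old/K_new)² = 3230 × (0.5/1)²
= 3230 × 0.2500 = 808 kN

P_cr ≈ 808 kN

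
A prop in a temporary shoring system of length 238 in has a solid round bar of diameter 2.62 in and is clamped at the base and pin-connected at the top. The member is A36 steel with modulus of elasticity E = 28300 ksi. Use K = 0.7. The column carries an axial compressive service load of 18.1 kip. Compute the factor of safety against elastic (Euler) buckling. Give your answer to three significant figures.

I = πd⁴/64 = π×2.62⁴/64 = 2.313 in⁴
Effective length L_e = K·L = 0.7 × 238 = 166.6 in
P_cr = π²EI / L_e² = π² × 28300×10³ × 2.313 / 166.6² = 2.328×10^4 lb
Factor of safety n = P_cr / P = 23.276 / 18.1 = 1.29

n ≈ 1.29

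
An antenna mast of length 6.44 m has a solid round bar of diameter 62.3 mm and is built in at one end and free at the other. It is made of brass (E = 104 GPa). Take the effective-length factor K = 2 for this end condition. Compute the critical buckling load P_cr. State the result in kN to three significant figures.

P_cr ≈ 4.58 kN

I = πd⁴/64 = π×62.3⁴/64 = 7.395×10^5 mm⁴
I = 7.395×10^5 mm⁴ = 7.395×10^-7 m⁴
Effective length L_e = K·L = 2 × 6.44 = 12.88 m
P_cr = π²EI / L_e² = π² × 104×10⁹ × 7.395×10^-7 / 12.88² = 4.575×10^3 N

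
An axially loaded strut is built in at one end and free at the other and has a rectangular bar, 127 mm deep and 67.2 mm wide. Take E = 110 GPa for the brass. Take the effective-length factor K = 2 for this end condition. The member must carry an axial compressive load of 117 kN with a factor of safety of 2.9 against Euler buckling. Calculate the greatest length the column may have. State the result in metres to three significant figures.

L_max ≈ 1.60 m

Buckling occurs about the weak axis: I_min = h·b³/12 with b = 67.2 mm (the shorter side).
I_min = 127×67.2³/12 = 3.212×10^6 mm⁴
I = 3.212×10^-6 m⁴
Required critical load P_cr = n·P = 2.9 × 117 = 339.3 kN = 3.393×10^5 N
From P_cr = π²EI/(K·L)²:  L = (1/K)·√(π²EI/P_cr) = (1/2)·√(π²×1.10×10^11×3.212×10^-6/3.393×10^5)
L = 1.60 m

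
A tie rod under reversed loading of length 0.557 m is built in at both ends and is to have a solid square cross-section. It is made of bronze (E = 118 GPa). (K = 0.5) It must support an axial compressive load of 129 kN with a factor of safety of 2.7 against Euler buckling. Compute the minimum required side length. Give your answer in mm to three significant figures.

a ≈ 23.0 mm

Required P_cr = n·P = 2.7 × 129 = 348.3 kN
L_e = K·L = 0.5 × 0.557 = 0.2785 m
Required I = P_cr·L_e²/(π²E) = 3.483×10^5 × 0.2785² / (π² × 1.18×10^11) = 2.320×10^-8 m⁴
I_req = 2.320×10^4 mm⁴
Solid square: I = a⁴/12  ⇒  a = (12I)^(1/4) = (12×2.320×10^4)^(1/4) = 23.0 mm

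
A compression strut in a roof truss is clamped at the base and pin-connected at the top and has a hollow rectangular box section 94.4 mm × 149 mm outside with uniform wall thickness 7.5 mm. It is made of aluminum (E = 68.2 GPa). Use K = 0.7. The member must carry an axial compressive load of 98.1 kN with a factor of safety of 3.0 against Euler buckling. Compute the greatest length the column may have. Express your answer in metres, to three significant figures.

L_max ≈ 4.76 m

Inner dimensions: h_i = 149 − 2×7.5 = 134.0 mm, b_i = 94.4 − 2×7.5 = 79.40 mm
Weak-axis I_min = (h_o·b_o³ − h_i·b_i³)/12 with b_o = 94.4, b_i = 79.40 mm (shorter outer/inner sides).
I_min = (149×94.4³ − 134.0×79.40³)/12 = 4.856×10^6 mm⁴
I = 4.856×10^-6 m⁴
Required critical load P_cr = n·P = 3.0 × 98.1 = 294.3 kN = 2.943×10^5 N
From P_cr = π²EI/(K·L)²:  L = (1/K)·√(π²EI/P_cr) = (1/0.7)·√(π²×6.82×10^10×4.856×10^-6/2.943×10^5)
L = 4.76 m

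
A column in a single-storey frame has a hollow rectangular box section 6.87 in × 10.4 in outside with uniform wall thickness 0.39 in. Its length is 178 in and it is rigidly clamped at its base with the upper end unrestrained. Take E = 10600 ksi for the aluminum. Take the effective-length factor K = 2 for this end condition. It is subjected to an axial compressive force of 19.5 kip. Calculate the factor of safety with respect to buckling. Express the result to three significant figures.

Inner dimensions: h_i = 10.4 − 2×0.39 = 9.620 in, b_i = 6.87 − 2×0.39 = 6.090 in
Weak-axis I_min = (h_o·b_o³ − h_i·b_i³)/12 with b_o = 6.87, b_i = 6.090 in (shorter outer/inner sides).
I_min = (10.4×6.87³ − 9.620×6.090³)/12 = 99.94 in⁴
Effective length L_e = K·L = 2 × 178 = 356.0 in
P_cr = π²EI / L_e² = π² × 10600×10³ × 99.94 / 356.0² = 8.250×10^4 lb
Factor of safety n = P_cr / P = 82.499 / 19.5 = 4.23

n ≈ 4.23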